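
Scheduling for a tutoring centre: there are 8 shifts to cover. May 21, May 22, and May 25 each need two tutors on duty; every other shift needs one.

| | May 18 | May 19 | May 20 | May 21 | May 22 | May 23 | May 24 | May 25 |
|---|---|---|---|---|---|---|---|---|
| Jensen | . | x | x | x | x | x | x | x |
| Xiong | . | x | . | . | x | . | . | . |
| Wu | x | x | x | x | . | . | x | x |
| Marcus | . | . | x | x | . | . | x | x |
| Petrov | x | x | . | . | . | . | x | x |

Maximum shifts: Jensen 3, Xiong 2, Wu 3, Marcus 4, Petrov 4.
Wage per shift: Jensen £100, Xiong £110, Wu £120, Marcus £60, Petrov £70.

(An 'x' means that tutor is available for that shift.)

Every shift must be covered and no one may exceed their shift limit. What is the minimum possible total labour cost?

May 22 can only be covered by Jensen and Xiong, so that assignment is forced.
May 23 can only be covered by Jensen, so that assignment is forced.
Picking the cheapest available tutor for each shift independently would cost £860, and that bound is achievable.
An optimal schedule: May 18→Petrov, May 19→Petrov, May 20→Marcus, May 21→Marcus+Jensen, May 22→Jensen+Xiong, May 23→Jensen, May 24→Marcus, May 25→Marcus+Petrov.
Total: 70 + 70 + 60 + 60 + 100 + 100 + 110 + 100 + 60 + 60 + 70 = £860.

£860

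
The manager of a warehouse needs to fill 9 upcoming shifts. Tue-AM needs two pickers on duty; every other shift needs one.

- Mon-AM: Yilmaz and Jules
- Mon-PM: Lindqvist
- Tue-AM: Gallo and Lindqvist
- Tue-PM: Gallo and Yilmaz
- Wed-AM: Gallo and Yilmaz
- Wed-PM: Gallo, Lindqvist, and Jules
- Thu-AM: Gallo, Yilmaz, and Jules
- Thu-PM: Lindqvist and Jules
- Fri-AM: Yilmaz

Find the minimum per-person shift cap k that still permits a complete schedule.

3

With 4 pickers and 10 worker-slots to fill, someone must work at least ⌈10/4⌉ = 3 shifts, so k ≥ 3.
k = 3 works: Mon-AM→Yilmaz, Mon-PM→Lindqvist, Tue-AM→Gallo+Lindqvist, Tue-PM→Gallo, Wed-AM→Gallo, Wed-PM→Jules, Thu-AM→Yilmaz, Thu-PM→Lindqvist, Fri-AM→Yilmaz.
Loads: Gallo 3, Yilmaz 3, Lindqvist 3, Jules 1 — all ≤ 3.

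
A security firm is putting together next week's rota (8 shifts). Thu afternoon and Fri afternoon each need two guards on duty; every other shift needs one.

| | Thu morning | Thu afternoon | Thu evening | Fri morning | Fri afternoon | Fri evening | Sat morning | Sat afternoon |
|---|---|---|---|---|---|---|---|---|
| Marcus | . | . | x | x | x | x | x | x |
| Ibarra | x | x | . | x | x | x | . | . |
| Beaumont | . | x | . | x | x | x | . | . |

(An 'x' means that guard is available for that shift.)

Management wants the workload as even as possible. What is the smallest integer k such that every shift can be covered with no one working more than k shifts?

4

With 3 guards and 10 worker-slots to fill, someone must work at least ⌈10/3⌉ = 4 shifts, so k ≥ 4.
k = 4 works: Thu morning→Ibarra, Thu afternoon→Ibarra+Beaumont, Thu evening→Marcus, Fri morning→Marcus, Fri afternoon→Ibarra+Beaumont, Fri evening→Ibarra, Sat morning→Marcus, Sat afternoon→Marcus.
Loads: Marcus 4, Ibarra 4, Beaumont 2 — all ≤ 4.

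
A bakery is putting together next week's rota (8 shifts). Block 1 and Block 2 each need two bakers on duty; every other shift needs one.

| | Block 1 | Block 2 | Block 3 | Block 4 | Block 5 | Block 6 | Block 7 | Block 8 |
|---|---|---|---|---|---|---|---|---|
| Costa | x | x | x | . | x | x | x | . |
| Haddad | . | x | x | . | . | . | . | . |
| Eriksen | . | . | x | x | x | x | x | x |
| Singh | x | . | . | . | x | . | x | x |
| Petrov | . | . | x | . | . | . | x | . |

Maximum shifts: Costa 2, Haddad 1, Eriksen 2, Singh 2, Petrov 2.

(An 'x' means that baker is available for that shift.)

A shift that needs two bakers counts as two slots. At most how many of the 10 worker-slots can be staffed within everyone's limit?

9

Total capacity across all bakers is 2+1+2+2+2 = 9, and 10 slots are needed, so at most 9 can be filled.
An assignment achieving 9: Block 1→Costa+Singh, Block 2→Costa+Haddad, Block 3→Petrov, Block 4→Eriksen, Block 6→Eriksen, Block 7→Petrov, Block 8→Singh.
Loads: Costa 2/2, Haddad 1/1, Eriksen 2/2, Singh 2/2, Petrov 2/2.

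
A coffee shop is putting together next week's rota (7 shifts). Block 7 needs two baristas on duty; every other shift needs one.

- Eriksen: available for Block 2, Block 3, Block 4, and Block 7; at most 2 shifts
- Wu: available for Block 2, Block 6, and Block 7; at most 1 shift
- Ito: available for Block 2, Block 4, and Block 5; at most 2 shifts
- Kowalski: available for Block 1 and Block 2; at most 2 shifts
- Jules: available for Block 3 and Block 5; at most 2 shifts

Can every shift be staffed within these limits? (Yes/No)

No

Total capacity is 9 and 8 slots are needed, so capacity alone doesn't rule it out.
Shifts {Block 6, Block 7} need 3 worker-slots in total, but the baristas available for any of those shifts (Eriksen and Wu) can supply at most 2 among them. So no valid schedule exists.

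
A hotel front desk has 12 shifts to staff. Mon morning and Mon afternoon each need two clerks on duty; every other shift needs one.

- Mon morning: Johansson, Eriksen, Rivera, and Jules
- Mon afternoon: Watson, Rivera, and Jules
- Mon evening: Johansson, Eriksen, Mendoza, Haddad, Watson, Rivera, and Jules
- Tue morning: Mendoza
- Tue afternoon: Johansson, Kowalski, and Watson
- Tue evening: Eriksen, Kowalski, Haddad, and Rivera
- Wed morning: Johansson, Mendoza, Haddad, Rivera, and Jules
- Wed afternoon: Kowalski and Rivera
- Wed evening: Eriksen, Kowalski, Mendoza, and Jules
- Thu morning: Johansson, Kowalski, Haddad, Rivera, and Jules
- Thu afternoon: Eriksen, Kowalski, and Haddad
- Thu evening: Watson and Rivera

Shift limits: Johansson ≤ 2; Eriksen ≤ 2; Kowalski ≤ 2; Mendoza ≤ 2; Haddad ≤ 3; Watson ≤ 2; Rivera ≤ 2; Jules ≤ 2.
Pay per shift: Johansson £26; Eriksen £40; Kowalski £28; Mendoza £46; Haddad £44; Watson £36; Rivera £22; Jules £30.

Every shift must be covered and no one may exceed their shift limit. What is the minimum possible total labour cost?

Tue morning can only be covered by Mendoza, so that assignment is forced.
Picking the cheapest available clerk for each shift independently would cost £360, but that ignores the shift limits.
An optimal schedule: Mon morning→Jules+Eriksen, Mon afternoon→Jules+Watson, Mon evening→Watson, Tue morning→Mendoza, Tue afternoon→Johansson, Tue evening→Kowalski, Wed morning→Johansson, Wed afternoon→Rivera, Wed evening→Eriksen, Thu morning→Haddad, Thu afternoon→Kowalski, Thu evening→Rivera.
Total: 30 + 40 + 30 + 36 + 36 + 46 + 26 + 28 + 26 + 22 + 40 + 44 + 28 + 22 = £454.

£454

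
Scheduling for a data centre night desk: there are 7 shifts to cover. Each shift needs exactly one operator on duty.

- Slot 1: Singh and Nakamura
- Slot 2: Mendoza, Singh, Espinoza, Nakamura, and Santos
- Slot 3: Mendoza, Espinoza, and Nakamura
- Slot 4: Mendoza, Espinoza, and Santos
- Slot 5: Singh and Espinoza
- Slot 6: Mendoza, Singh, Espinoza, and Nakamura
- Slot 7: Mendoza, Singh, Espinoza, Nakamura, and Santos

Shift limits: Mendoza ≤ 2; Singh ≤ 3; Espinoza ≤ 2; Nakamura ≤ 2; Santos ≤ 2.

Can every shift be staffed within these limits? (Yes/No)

Yes

One valid schedule: Slot 1→Singh, Slot 2→Espinoza, Slot 3→Mendoza, Slot 4→Mendoza, Slot 5→Singh, Slot 6→Singh, Slot 7→Espinoza.
Loads: Mendoza 2/2, Singh 3/3, Espinoza 2/2, Nakamura 0/2, Santos 0/2 — all within limits.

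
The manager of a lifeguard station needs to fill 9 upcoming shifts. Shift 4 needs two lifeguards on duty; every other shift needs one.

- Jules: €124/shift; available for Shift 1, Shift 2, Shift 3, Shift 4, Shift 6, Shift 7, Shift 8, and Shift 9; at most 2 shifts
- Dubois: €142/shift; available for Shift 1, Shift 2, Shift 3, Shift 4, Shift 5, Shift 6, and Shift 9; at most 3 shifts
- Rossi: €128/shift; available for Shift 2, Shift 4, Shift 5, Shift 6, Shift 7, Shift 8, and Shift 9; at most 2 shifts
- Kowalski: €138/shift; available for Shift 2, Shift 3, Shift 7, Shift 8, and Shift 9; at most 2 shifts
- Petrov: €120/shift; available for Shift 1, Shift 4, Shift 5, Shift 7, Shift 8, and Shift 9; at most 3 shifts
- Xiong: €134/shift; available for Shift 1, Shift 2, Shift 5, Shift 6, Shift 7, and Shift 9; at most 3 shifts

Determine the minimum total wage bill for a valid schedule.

€1266

Picking the cheapest available lifeguard for each shift independently would cost €1216, but that ignores the shift limits.
An optimal schedule: Shift 1→Petrov, Shift 2→Xiong, Shift 3→Jules, Shift 4→Petrov+Rossi, Shift 5→Petrov, Shift 6→Jules, Shift 7→Xiong, Shift 8→Rossi, Shift 9→Xiong.
Total: 120 + 134 + 124 + 120 + 128 + 120 + 124 + 134 + 128 + 134 = €1266.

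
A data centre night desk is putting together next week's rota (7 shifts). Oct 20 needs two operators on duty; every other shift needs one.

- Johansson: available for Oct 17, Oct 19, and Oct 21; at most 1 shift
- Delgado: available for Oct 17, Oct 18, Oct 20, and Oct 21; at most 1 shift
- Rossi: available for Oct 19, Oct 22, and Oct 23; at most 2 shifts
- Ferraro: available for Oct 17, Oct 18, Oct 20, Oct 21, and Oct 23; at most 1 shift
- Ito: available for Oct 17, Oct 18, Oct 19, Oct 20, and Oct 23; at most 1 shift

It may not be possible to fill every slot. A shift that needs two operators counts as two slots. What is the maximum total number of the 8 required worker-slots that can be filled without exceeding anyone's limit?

6

Total capacity across all operators is 1+1+2+1+1 = 6, and 8 slots are needed, so at most 6 can be filled.
An assignment achieving 6: Oct 18→Delgado, Oct 19→Johansson, Oct 20→Ferraro+Ito, Oct 22→Rossi, Oct 23→Rossi.
Loads: Johansson 1/1, Delgado 1/1, Rossi 2/2, Ferraro 1/1, Ito 1/1.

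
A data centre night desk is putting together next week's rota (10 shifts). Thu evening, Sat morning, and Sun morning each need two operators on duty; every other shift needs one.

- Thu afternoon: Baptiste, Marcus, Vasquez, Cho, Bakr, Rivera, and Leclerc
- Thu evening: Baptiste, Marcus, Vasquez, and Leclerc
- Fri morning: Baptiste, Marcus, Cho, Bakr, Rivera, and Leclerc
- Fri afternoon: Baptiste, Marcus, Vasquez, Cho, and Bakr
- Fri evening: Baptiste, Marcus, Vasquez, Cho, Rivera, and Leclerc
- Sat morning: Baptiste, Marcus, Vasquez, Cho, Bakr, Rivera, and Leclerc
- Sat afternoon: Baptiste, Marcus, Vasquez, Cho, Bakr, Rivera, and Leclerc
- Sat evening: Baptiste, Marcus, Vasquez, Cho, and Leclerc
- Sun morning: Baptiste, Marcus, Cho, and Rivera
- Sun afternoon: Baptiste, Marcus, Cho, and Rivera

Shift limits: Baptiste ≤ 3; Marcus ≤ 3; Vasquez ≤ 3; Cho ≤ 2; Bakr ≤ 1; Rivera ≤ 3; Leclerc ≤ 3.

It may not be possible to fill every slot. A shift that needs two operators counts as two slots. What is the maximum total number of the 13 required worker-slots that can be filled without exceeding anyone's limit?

13

Total capacity across all operators is 3+3+3+2+1+3+3 = 18, and 13 slots are needed, so at most 13 can be filled.
An assignment achieving 13: Thu afternoon→Vasquez, Thu evening→Baptiste+Marcus, Fri morning→Cho, Fri afternoon→Marcus, Fri evening→Vasquez, Sat morning→Cho+Bakr, Sat afternoon→Rivera, Sat evening→Vasquez, Sun morning→Baptiste+Marcus, Sun afternoon→Baptiste.
Loads: Baptiste 3/3, Marcus 3/3, Vasquez 3/3, Cho 2/2, Bakr 1/1, Rivera 1/3, Leclerc 0/3.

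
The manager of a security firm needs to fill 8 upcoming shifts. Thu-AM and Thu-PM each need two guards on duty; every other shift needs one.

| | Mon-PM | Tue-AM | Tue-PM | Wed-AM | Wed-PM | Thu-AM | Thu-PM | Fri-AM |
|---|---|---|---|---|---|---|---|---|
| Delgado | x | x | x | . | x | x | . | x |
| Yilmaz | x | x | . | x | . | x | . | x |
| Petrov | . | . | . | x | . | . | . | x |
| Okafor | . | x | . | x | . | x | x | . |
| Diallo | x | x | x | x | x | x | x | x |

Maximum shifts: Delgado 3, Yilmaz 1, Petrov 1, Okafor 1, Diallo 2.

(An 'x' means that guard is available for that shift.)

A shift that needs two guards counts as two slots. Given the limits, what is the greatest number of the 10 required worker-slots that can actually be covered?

Total capacity across all guards is 3+1+1+1+2 = 8, and 10 slots are needed, so at most 8 can be filled.
An assignment achieving 8: Mon-PM→Delgado, Tue-AM→Yilmaz, Tue-PM→Delgado, Wed-AM→Petrov, Wed-PM→Delgado, Thu-AM→Diallo, Thu-PM→Okafor+Diallo.
Loads: Delgado 3/3, Yilmaz 1/1, Petrov 1/1, Okafor 1/1, Diallo 2/2.

8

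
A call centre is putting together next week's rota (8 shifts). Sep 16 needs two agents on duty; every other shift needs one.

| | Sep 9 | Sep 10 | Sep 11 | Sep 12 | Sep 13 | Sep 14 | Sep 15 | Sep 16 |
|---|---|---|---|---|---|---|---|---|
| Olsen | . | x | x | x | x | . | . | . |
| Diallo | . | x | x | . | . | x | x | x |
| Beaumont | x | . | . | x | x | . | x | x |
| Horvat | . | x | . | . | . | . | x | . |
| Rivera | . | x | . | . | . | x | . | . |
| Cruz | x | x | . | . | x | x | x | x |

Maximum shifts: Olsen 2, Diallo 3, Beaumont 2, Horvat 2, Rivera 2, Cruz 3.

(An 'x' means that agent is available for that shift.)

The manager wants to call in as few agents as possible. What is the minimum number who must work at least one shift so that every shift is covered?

4

9 slots to fill and no one can take more than 3, so at least ⌈9/3⌉ = 3 agents are needed.
Any 3 agents together have capacity at most 3+3+2 = 8 < 9 slots, so 3 can never suffice.
Olsen, Diallo, Beaumont, and Horvat alone can cover everything: Sep 9→Beaumont, Sep 10→Horvat, Sep 11→Diallo, Sep 12→Olsen, Sep 13→Olsen, Sep 14→Diallo, Sep 15→Horvat, Sep 16→Diallo+Beaumont.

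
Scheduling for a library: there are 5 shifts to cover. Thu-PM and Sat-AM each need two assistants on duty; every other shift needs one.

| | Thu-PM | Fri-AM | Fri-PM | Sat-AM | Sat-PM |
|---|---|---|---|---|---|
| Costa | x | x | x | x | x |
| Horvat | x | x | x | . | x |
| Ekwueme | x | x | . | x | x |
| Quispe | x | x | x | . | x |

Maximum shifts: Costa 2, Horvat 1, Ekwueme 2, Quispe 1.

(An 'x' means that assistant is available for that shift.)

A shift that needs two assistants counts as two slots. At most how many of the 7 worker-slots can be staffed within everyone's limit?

Total capacity across all assistants is 2+1+2+1 = 6, and 7 slots are needed, so at most 6 can be filled.
An assignment achieving 6: Thu-PM→Horvat+Ekwueme, Fri-AM→Quispe, Fri-PM→Costa, Sat-AM→Costa+Ekwueme.
Loads: Costa 2/2, Horvat 1/1, Ekwueme 2/2, Quispe 1/1.

6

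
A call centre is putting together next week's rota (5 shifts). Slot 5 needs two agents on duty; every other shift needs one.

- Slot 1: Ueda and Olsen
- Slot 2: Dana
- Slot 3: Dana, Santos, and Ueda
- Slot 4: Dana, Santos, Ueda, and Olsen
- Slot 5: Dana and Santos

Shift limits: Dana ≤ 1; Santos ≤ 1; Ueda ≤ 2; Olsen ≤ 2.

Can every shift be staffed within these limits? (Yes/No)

Total capacity is 6 and 6 slots are needed, so capacity alone doesn't rule it out.
Shifts {Slot 2, Slot 5} need 3 worker-slots in total, but the agents available for any of those shifts (Dana and Santos) can supply at most 2 among them. So no valid schedule exists.

No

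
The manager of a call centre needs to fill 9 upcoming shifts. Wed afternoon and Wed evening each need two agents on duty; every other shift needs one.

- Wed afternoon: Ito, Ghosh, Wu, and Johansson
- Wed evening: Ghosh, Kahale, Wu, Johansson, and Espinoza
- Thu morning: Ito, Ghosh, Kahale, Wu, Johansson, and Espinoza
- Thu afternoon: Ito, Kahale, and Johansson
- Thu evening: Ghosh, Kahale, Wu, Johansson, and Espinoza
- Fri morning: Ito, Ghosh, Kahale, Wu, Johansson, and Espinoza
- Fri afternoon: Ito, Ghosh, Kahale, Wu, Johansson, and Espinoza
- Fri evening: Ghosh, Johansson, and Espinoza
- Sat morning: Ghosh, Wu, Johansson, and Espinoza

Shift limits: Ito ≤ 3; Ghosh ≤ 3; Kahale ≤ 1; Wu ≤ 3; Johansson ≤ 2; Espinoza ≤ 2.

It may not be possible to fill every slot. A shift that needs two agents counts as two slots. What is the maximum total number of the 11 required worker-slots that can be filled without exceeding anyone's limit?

11

Total capacity across all agents is 3+3+1+3+2+2 = 14, and 11 slots are needed, so at most 11 can be filled.
An assignment achieving 11: Wed afternoon→Ito+Ghosh, Wed evening→Kahale+Wu, Thu morning→Ito, Thu afternoon→Ito, Thu evening→Wu, Fri morning→Wu, Fri afternoon→Johansson, Fri evening→Ghosh, Sat morning→Ghosh.
Loads: Ito 3/3, Ghosh 3/3, Kahale 1/1, Wu 3/3, Johansson 1/2, Espinoza 0/2.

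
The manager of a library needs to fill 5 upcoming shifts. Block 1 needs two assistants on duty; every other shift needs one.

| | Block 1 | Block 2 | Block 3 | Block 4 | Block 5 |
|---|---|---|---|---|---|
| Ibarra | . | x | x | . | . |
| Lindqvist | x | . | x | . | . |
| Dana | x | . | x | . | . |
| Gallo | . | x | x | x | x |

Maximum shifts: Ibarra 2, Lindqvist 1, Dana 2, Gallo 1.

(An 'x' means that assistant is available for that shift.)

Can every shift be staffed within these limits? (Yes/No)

Total capacity is 6 and 6 slots are needed, so capacity alone doesn't rule it out.
Shifts {Block 4, Block 5} need 2 worker-slots in total, but the assistants available for any of those shifts (Gallo) can supply at most 1 among them. So no valid schedule exists.

No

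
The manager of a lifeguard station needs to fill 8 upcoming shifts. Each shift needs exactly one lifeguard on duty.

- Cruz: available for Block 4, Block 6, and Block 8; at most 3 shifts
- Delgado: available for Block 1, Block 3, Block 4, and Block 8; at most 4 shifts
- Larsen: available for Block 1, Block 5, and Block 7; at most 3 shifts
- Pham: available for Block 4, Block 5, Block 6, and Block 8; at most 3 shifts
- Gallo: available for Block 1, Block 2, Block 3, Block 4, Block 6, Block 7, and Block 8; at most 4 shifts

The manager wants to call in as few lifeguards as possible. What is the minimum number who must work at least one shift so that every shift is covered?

3

8 slots to fill and no one can take more than 4, so at least ⌈8/4⌉ = 2 lifeguards are needed.
No set of 2 lifeguards can cover every shift (each such set leaves at least one shift with no one available or exceeds a cap).
Cruz, Larsen, and Gallo alone can cover everything: Block 1→Larsen, Block 2→Gallo, Block 3→Gallo, Block 4→Cruz, Block 5→Larsen, Block 6→Cruz, Block 7→Larsen, Block 8→Cruz.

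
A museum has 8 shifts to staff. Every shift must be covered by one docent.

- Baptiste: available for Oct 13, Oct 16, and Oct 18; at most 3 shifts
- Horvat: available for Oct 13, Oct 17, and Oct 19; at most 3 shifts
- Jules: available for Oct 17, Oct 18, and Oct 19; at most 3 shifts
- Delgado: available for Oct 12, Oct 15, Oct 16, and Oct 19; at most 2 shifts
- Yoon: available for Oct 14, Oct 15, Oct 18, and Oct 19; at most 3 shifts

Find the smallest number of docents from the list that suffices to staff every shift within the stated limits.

3

8 slots to fill and no one can take more than 3, so at least ⌈8/3⌉ = 3 docents are needed.
Horvat, Delgado, and Yoon alone can cover everything: Oct 12→Delgado, Oct 13→Horvat, Oct 14→Yoon, Oct 15→Yoon, Oct 16→Delgado, Oct 17→Horvat, Oct 18→Yoon, Oct 19→Horvat.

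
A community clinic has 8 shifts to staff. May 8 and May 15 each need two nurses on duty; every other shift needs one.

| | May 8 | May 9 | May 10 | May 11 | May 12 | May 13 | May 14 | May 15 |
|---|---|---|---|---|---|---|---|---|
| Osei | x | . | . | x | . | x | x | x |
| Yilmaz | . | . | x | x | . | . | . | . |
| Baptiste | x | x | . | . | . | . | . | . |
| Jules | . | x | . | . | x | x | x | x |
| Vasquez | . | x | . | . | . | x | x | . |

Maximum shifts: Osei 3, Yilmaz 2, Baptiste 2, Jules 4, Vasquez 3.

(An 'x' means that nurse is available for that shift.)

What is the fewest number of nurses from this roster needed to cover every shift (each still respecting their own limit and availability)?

4

10 slots to fill and no one can take more than 4, so at least ⌈10/4⌉ = 3 nurses are needed.
Shifts {May 8, May 10, May 12} need 4 slots, but among the nurses available for them (Osei, Yilmaz, Baptiste, and Jules) any 3 together supply at most 3. So 3 nurses are not enough.
Osei, Yilmaz, Baptiste, and Jules alone can cover everything: May 8→Osei+Baptiste, May 9→Baptiste, May 10→Yilmaz, May 11→Osei, May 12→Jules, May 13→Jules, May 14→Jules, May 15→Osei+Jules.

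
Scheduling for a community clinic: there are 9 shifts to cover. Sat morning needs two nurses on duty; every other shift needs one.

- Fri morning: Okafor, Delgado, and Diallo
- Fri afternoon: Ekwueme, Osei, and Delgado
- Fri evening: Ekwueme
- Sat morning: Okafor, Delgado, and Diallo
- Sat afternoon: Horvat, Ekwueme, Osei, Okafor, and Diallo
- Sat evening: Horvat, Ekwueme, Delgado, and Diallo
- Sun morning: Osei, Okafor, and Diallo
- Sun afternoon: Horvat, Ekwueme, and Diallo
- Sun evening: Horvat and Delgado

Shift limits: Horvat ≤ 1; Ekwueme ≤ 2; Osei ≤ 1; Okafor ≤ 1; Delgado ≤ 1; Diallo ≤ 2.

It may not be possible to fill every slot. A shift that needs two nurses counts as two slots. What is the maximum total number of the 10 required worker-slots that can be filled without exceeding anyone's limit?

8

Total capacity across all nurses is 1+2+1+1+1+2 = 8, and 10 slots are needed, so at most 8 can be filled.
An assignment achieving 8: Fri morning→Okafor, Fri afternoon→Ekwueme, Fri evening→Ekwueme, Sat morning→Delgado+Diallo, Sun morning→Osei, Sun afternoon→Diallo, Sun evening→Horvat.
Loads: Horvat 1/1, Ekwueme 2/2, Osei 1/1, Okafor 1/1, Delgado 1/1, Diallo 2/2.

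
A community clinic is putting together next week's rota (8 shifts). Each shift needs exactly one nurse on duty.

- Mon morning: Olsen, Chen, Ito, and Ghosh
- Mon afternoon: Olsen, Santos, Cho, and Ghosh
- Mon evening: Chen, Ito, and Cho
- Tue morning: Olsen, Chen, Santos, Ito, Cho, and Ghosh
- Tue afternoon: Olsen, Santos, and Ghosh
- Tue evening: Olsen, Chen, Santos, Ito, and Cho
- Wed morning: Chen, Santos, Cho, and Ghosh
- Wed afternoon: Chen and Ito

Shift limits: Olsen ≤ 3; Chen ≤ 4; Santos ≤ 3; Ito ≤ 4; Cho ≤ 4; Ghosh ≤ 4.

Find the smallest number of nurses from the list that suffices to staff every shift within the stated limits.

2

8 slots to fill and no one can take more than 4, so at least ⌈8/4⌉ = 2 nurses are needed.
Chen and Ghosh alone can cover everything: Mon morning→Chen, Mon afternoon→Ghosh, Mon evening→Chen, Tue morning→Ghosh, Tue afternoon→Ghosh, Tue evening→Chen, Wed morning→Ghosh, Wed afternoon→Chen.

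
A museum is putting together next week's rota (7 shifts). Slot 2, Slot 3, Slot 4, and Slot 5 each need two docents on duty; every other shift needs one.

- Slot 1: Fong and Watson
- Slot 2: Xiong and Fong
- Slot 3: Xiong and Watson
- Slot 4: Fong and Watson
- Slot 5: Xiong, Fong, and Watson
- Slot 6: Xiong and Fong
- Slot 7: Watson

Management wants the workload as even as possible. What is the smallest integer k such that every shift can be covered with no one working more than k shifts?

With 3 docents and 11 worker-slots to fill, someone must work at least ⌈11/3⌉ = 4 shifts, so k ≥ 4.
k = 4 works: Slot 1→Fong, Slot 2→Xiong+Fong, Slot 3→Xiong+Watson, Slot 4→Fong+Watson, Slot 5→Xiong+Fong, Slot 6→Xiong, Slot 7→Watson.
Loads: Xiong 4, Fong 4, Watson 3 — all ≤ 4.

4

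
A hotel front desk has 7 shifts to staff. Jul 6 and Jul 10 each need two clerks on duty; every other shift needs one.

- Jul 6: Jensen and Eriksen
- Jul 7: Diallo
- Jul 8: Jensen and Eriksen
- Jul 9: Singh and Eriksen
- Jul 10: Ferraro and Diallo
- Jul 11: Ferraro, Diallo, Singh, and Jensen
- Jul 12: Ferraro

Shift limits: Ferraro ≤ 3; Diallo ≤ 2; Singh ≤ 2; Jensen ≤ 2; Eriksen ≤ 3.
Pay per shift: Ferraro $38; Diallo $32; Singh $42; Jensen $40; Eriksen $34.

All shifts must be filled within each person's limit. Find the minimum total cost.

Jul 6 can only be covered by Jensen and Eriksen, so that assignment is forced.
Jul 7 can only be covered by Diallo, so that assignment is forced.
Jul 10 can only be covered by Ferraro and Diallo, so that assignment is forced.
Picking the cheapest available clerk for each shift independently would cost $314, but that ignores the shift limits.
An optimal schedule: Jul 6→Eriksen+Jensen, Jul 7→Diallo, Jul 8→Eriksen, Jul 9→Eriksen, Jul 10→Diallo+Ferraro, Jul 11→Ferraro, Jul 12→Ferraro.
Total: 34 + 40 + 32 + 34 + 34 + 32 + 38 + 38 + 38 = $320.

$320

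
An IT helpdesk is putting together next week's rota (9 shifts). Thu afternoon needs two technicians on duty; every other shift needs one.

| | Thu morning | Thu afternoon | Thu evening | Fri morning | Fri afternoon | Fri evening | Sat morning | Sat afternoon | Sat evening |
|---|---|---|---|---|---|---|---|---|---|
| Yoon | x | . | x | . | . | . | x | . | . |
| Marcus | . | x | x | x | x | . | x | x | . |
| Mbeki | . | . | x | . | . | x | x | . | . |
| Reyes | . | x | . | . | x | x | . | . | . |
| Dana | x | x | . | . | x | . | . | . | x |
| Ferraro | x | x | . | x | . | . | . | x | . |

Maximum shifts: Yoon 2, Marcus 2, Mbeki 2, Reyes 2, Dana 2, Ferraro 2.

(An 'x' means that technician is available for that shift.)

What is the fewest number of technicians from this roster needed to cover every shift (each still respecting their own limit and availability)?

5

10 slots to fill and no one can take more than 2, so at least ⌈10/2⌉ = 5 technicians are needed.
Yoon, Marcus, Mbeki, Reyes, and Dana alone can cover everything: Thu morning→Yoon, Thu afternoon→Reyes+Dana, Thu evening→Yoon, Fri morning→Marcus, Fri afternoon→Reyes, Fri evening→Mbeki, Sat morning→Mbeki, Sat afternoon→Marcus, Sat evening→Dana.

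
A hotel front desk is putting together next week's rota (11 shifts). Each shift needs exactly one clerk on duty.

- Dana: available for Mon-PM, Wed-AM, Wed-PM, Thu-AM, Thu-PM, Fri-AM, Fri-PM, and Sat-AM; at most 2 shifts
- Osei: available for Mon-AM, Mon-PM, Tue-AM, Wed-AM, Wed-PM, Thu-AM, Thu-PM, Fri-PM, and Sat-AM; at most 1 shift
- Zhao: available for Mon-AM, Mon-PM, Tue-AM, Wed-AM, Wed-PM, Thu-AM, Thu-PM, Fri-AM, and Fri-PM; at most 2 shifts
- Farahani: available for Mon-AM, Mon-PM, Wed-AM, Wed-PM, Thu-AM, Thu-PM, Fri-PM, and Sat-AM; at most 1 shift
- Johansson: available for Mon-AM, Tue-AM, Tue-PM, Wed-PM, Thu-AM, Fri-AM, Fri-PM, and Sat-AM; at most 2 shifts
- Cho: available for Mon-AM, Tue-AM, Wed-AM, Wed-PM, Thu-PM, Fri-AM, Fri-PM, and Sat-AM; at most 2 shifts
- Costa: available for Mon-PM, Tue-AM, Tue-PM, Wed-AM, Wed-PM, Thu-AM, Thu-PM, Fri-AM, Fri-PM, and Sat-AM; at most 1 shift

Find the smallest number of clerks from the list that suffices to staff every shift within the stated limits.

11 slots to fill and no one can take more than 2, so at least ⌈11/2⌉ = 6 clerks are needed.
Any 6 clerks together have capacity at most 2+2+2+2+1+1 = 10 < 11 slots, so 6 can never suffice.
Dana, Osei, Zhao, Farahani, Johansson, Cho, and Costa alone can cover everything: Mon-AM→Osei, Mon-PM→Dana, Tue-AM→Zhao, Tue-PM→Johansson, Wed-AM→Zhao, Wed-PM→Cho, Thu-AM→Farahani, Thu-PM→Cho, Fri-AM→Dana, Fri-PM→Costa, Sat-AM→Johansson.

7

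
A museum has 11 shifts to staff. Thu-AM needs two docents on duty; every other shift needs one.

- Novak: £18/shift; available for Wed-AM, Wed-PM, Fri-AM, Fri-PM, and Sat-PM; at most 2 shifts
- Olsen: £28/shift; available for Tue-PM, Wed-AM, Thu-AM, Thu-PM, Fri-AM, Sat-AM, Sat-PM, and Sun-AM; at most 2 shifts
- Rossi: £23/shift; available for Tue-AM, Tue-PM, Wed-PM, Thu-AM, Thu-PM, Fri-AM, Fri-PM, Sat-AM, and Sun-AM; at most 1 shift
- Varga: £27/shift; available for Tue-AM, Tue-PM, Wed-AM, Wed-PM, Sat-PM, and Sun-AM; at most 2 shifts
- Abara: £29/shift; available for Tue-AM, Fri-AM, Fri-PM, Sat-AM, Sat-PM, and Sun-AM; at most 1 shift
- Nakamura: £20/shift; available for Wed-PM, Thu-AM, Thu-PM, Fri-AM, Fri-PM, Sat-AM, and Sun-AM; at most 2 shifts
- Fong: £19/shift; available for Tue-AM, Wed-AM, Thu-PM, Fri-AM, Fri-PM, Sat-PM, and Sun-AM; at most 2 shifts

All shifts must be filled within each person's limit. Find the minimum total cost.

Picking the cheapest available docent for each shift independently would cost £233, but that ignores the shift limits.
An optimal schedule: Tue-AM→Varga, Tue-PM→Olsen, Wed-AM→Novak, Wed-PM→Novak, Thu-AM→Olsen+Rossi, Thu-PM→Nakamura, Fri-AM→Fong, Fri-PM→Nakamura, Sat-AM→Abara, Sat-PM→Varga, Sun-AM→Fong.
Total: 27 + 28 + 18 + 18 + 28 + 23 + 20 + 19 + 20 + 29 + 27 + 19 = £276.

£276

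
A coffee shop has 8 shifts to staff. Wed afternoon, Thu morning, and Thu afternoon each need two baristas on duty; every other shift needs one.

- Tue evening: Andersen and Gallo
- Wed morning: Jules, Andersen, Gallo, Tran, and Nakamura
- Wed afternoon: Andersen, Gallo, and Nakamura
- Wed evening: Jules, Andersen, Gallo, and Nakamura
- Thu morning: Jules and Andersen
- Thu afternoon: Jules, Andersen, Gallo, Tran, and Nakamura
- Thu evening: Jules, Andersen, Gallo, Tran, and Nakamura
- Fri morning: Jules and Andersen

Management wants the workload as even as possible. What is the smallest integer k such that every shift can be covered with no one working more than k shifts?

With 5 baristas and 11 worker-slots to fill, someone must work at least ⌈11/5⌉ = 3 shifts, so k ≥ 3.
k = 3 works: Tue evening→Andersen, Wed morning→Gallo, Wed afternoon→Andersen+Gallo, Wed evening→Jules, Thu morning→Jules+Andersen, Thu afternoon→Tran+Nakamura, Thu evening→Gallo, Fri morning→Jules.
Loads: Jules 3, Andersen 3, Gallo 3, Tran 1, Nakamura 1 — all ≤ 3.

3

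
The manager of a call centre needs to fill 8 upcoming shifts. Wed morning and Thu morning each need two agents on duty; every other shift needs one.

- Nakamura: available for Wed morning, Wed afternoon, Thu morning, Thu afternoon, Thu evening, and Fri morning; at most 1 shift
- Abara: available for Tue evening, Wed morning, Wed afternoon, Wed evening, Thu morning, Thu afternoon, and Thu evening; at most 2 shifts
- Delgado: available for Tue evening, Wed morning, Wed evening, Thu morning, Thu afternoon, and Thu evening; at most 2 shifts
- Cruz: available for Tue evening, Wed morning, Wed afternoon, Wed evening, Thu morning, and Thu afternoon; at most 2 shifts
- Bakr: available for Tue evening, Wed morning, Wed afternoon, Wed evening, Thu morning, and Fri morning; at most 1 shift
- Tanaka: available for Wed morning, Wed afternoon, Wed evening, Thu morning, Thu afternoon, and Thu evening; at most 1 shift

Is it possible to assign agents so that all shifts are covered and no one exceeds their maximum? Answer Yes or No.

No

Total capacity is 1+2+2+2+1+1 = 9 but 10 worker-slots are needed — infeasible.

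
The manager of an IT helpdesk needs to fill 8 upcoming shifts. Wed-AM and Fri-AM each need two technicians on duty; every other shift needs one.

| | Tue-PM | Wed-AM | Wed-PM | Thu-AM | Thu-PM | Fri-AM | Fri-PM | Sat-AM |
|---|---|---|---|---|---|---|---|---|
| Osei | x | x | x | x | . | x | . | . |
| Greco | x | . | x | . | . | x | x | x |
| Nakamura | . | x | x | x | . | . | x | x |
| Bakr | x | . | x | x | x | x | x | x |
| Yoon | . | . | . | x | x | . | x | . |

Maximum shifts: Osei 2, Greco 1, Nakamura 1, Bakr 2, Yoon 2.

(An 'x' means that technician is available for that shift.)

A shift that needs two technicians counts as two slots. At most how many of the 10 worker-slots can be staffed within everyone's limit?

Total capacity across all technicians is 2+1+1+2+2 = 8, and 10 slots are needed, so at most 8 can be filled.
An assignment achieving 8: Tue-PM→Osei, Wed-AM→Osei+Nakamura, Thu-AM→Yoon, Thu-PM→Bakr, Fri-AM→Greco+Bakr, Fri-PM→Yoon.
Loads: Osei 2/2, Greco 1/1, Nakamura 1/1, Bakr 2/2, Yoon 2/2.

8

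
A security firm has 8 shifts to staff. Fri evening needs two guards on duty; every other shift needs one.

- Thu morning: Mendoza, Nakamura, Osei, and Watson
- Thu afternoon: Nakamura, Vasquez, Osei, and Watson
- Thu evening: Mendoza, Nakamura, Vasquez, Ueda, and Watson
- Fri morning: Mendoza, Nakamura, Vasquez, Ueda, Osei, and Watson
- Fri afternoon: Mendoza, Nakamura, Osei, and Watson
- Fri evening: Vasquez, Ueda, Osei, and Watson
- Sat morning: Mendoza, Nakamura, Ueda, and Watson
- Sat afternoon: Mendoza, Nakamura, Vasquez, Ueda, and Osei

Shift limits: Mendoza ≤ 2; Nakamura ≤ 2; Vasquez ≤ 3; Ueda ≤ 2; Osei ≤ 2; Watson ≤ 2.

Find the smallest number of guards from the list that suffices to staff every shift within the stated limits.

9 slots to fill and no one can take more than 3, so at least ⌈9/3⌉ = 3 guards are needed.
Any 3 guards together have capacity at most 3+2+2 = 7 < 9 slots, so 3 can never suffice.
Mendoza, Nakamura, Vasquez, and Ueda alone can cover everything: Thu morning→Mendoza, Thu afternoon→Nakamura, Thu evening→Vasquez, Fri morning→Vasquez, Fri afternoon→Mendoza, Fri evening→Vasquez+Ueda, Sat morning→Nakamura, Sat afternoon→Ueda.

4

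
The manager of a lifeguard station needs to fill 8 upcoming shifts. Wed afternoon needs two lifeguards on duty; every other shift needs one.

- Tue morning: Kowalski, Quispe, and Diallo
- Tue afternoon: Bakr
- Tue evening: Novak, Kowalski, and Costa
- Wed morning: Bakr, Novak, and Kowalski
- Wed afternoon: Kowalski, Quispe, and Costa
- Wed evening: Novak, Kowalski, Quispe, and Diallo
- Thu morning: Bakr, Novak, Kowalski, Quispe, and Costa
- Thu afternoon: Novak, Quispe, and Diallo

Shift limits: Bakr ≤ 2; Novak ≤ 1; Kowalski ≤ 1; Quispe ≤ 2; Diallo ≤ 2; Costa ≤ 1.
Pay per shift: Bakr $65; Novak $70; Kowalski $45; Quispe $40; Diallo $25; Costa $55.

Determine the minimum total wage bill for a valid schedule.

$430

Tue afternoon can only be covered by Bakr, so that assignment is forced.
Picking the cheapest available lifeguard for each shift independently would cost $355, but that ignores the shift limits.
An optimal schedule: Tue morning→Kowalski, Tue afternoon→Bakr, Tue evening→Novak, Wed morning→Bakr, Wed afternoon→Quispe+Costa, Wed evening→Diallo, Thu morning→Quispe, Thu afternoon→Diallo.
Total: 45 + 65 + 70 + 65 + 40 + 55 + 25 + 40 + 25 = $430.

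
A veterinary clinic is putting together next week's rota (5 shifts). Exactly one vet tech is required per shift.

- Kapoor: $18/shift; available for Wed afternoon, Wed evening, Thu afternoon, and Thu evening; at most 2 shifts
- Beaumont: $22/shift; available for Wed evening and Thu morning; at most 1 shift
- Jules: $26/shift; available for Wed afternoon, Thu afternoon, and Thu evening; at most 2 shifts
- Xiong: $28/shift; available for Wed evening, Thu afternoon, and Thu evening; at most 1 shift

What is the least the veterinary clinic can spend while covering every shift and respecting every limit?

Thu morning can only be covered by Beaumont, so that assignment is forced.
Picking the cheapest available vet tech for each shift independently would cost $94, but that ignores the shift limits.
An optimal schedule: Wed afternoon→Kapoor, Wed evening→Kapoor, Thu morning→Beaumont, Thu afternoon→Jules, Thu evening→Jules.
Total: 18 + 18 + 22 + 26 + 26 = $110.

$110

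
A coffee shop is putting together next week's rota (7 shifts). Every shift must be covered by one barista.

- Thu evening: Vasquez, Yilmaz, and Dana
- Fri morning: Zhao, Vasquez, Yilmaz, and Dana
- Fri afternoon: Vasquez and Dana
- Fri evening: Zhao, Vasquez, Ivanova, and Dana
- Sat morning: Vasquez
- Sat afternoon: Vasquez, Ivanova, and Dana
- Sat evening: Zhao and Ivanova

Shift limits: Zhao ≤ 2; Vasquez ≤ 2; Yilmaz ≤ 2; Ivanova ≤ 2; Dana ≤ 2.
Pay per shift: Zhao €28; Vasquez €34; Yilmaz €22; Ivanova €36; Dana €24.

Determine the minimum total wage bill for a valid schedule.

Sat morning can only be covered by Vasquez, so that assignment is forced.
Picking the cheapest available barista for each shift independently would cost €178, but that ignores the shift limits.
An optimal schedule: Thu evening→Yilmaz, Fri morning→Yilmaz, Fri afternoon→Dana, Fri evening→Zhao, Sat morning→Vasquez, Sat afternoon→Dana, Sat evening→Zhao.
Total: 22 + 22 + 24 + 28 + 34 + 24 + 28 = €182.

€182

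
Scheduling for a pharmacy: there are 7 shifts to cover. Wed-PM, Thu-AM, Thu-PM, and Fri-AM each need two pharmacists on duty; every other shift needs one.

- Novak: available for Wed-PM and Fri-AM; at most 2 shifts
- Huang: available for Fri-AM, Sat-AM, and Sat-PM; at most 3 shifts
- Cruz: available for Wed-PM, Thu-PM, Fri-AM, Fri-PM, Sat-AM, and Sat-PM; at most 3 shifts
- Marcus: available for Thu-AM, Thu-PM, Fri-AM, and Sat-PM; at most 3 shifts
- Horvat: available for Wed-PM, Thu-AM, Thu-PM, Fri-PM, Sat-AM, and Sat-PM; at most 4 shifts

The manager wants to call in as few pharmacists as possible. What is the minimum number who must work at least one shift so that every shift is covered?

4

11 slots to fill and no one can take more than 4, so at least ⌈11/4⌉ = 3 pharmacists are needed.
Any 3 pharmacists together have capacity at most 4+3+3 = 10 < 11 slots, so 3 can never suffice.
Novak, Huang, Marcus, and Horvat alone can cover everything: Wed-PM→Novak+Horvat, Thu-AM→Marcus+Horvat, Thu-PM→Marcus+Horvat, Fri-AM→Novak+Huang, Fri-PM→Horvat, Sat-AM→Huang, Sat-PM→Huang.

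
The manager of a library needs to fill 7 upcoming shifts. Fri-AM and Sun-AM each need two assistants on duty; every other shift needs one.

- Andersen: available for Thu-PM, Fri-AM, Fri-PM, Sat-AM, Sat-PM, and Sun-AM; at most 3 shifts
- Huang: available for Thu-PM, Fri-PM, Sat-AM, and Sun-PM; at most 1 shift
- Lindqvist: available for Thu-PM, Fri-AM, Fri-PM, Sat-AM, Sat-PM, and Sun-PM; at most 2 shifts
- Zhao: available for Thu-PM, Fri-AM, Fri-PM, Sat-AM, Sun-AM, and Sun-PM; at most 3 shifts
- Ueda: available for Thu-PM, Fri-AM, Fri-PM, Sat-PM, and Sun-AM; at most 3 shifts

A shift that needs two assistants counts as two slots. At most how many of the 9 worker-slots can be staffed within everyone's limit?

9

Total capacity across all assistants is 3+1+2+3+3 = 12, and 9 slots are needed, so at most 9 can be filled.
An assignment achieving 9: Thu-PM→Zhao, Fri-AM→Andersen+Lindqvist, Fri-PM→Zhao, Sat-AM→Lindqvist, Sat-PM→Andersen, Sun-AM→Andersen+Zhao, Sun-PM→Huang.
Loads: Andersen 3/3, Huang 1/1, Lindqvist 2/2, Zhao 3/3, Ueda 0/3.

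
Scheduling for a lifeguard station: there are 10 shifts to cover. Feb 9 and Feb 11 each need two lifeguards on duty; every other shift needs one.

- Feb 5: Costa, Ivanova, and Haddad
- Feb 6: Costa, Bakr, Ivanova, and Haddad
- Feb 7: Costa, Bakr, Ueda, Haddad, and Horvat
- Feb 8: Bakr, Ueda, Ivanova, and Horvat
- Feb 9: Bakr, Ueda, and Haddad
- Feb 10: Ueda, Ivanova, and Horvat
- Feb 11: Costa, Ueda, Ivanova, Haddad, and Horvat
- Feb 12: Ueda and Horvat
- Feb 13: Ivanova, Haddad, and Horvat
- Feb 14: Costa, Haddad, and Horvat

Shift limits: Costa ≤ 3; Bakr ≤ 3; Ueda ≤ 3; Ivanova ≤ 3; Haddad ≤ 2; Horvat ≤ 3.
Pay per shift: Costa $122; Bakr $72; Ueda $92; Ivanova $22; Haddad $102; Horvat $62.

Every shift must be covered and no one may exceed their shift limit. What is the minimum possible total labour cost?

Picking the cheapest available lifeguard for each shift independently would cost $544, but that ignores the shift limits.
An optimal schedule: Feb 5→Ivanova, Feb 6→Bakr, Feb 7→Ueda, Feb 8→Bakr, Feb 9→Bakr+Ueda, Feb 10→Ivanova, Feb 11→Horvat+Ueda, Feb 12→Horvat, Feb 13→Ivanova, Feb 14→Horvat.
Total: 22 + 72 + 92 + 72 + 72 + 92 + 22 + 62 + 92 + 62 + 22 + 62 = $744.

$744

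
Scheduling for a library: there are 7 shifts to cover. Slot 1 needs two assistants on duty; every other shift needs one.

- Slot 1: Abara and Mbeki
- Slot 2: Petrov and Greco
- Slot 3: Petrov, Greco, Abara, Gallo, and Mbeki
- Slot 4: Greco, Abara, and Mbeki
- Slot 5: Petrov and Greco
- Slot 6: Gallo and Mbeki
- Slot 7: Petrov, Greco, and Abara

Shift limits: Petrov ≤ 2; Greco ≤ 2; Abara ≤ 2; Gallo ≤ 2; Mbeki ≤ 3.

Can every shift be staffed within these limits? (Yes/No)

Yes

Slot 1 can only be covered by Abara and Mbeki, so that assignment is forced.
One valid schedule: Slot 1→Abara+Mbeki, Slot 2→Petrov, Slot 3→Abara, Slot 4→Greco, Slot 5→Petrov, Slot 6→Gallo, Slot 7→Greco.
Loads: Petrov 2/2, Greco 2/2, Abara 2/2, Gallo 1/2, Mbeki 1/3 — all within limits.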